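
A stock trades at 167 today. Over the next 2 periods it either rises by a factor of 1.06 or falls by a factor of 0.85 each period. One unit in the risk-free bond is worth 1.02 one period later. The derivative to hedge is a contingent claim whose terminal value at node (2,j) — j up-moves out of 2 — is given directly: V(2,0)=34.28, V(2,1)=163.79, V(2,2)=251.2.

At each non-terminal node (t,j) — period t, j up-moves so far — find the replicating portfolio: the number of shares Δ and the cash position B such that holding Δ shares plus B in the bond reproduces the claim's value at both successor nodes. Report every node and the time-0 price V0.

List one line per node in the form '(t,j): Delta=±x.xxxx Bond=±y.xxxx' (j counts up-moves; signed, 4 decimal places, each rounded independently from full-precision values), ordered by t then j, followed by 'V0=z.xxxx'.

The replicating-portfolio and risk-neutral prices coincide; use p* = (1.02−0.85)/(1.06−0.85) = 0.8095 for the latter.
At expiry t=2: V(2,0)=34.2800, V(2,1)=163.7900, V(2,2)=251.2000
Node (1,0) S=141.9500: V=(p*·163.7900+(1−p*)·34.2800)/1.02=136.3936; Δ=(163.7900−34.2800)/(150.4670−120.6575)=4.3446; B=V−Δ·S=-480.3207
Node (1,1) S=177.0200: V=(p*·251.2000+(1−p*)·163.7900)/1.02=229.9514; Δ=(251.2000−163.7900)/(187.6412−150.4670)=2.3514; B=V−Δ·S=-186.2866
Node (0,0) S=167.0000: V=(p*·229.9514+(1−p*)·136.3936)/1.02=207.9715; Δ=(229.9514−136.3936)/(177.0200−141.9500)=2.6677; B=V−Δ·S=-237.5423
Check: Δ(0,0)·S0 + B(0,0) = 207.9715 = V0.

(0,0): Delta=2.6677 Bond=-237.5423
(1,0): Delta=4.3446 Bond=-480.3207
(1,1): Delta=2.3514 Bond=-186.2866
V0=207.9715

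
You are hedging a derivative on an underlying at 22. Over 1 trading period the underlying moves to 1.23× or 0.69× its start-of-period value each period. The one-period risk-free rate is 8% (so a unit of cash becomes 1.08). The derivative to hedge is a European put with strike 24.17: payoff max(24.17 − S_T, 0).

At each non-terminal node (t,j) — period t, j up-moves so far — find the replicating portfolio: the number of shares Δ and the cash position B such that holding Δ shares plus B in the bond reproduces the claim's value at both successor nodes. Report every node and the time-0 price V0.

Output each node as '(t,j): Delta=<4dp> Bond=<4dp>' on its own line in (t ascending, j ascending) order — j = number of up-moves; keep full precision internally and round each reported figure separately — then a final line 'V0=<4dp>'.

(0,0): Delta=-0.7567 Bond=18.9604
V0=2.3122

The replicating-portfolio and risk-neutral prices coincide; use p* = (1.08−0.69)/(1.23−0.69) = 0.7222 for the latter.
Terminal values V(1,·): V(1,0)=8.9900, V(1,1)=0.0000
Node (0,0) S=22.0000: V=(p*·0.0000+(1−p*)·8.9900)/1.08=2.3122; Δ=(0.0000−8.9900)/(27.0600−15.1800)=-0.7567; B=V−Δ·S=18.9604
Root portfolio cost Δ·22+B reproduces V0=2.3122.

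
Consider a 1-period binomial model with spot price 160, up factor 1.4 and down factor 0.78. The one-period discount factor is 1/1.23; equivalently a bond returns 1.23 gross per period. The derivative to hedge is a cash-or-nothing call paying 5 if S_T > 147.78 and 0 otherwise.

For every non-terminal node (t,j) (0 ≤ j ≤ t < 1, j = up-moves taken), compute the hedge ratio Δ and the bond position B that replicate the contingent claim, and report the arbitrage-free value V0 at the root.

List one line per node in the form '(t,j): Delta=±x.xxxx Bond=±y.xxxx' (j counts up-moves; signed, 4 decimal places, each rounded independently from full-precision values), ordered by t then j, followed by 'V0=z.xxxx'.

(0,0): Delta=0.0504 Bond=-5.1141
V0=2.9504

No-arbitrage ⇒ martingale measure with p* = (R−d)/(u−d) = 0.7258.
At expiry t=1: V(1,0)=0.0000, V(1,1)=5.0000
  t=0,j=0: stock 160.0000 → up 224.0000 (V=5.0000), down 124.8000 (V=0.0000). Price 2.9504; hedge Δ=0.0504, bond B=-5.1141.
The time-0 hedge costs 2.9504, which is the no-arbitrage price.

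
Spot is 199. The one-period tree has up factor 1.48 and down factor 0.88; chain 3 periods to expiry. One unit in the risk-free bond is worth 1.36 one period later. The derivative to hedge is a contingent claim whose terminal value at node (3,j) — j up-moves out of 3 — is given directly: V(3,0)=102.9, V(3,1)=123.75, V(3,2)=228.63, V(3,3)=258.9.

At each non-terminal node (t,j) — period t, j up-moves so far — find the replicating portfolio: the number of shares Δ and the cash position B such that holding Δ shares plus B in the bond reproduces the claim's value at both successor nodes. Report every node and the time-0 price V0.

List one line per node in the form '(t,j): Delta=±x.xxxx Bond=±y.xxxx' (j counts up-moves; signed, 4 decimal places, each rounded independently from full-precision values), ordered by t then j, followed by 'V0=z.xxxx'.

The replicating-portfolio and risk-neutral prices coincide; use p* = (1.36−0.88)/(1.48−0.88) = 0.8000 for the latter.
At expiry t=3: V(3,0)=102.9000, V(3,1)=123.7500, V(3,2)=228.6300, V(3,3)=258.9000
(2,0): S=154.1056. Δ = (V_up−V_dn)/(S_up−S_dn) = (123.7500−102.9000)/(228.0763−135.6129) = 0.2255. V = [p*·123.7500 + (1−p*)·102.9000]/1.36 = 87.9265. B = V − Δ·S = 53.1765.
(2,1): S=259.1776. Δ = (V_up−V_dn)/(S_up−S_dn) = (228.6300−123.7500)/(383.5828−228.0763) = 0.6744. V = [p*·228.6300 + (1−p*)·123.7500]/1.36 = 152.6868. B = V − Δ·S = -22.1132.
(2,2): S=435.8896. Δ = (V_up−V_dn)/(S_up−S_dn) = (258.9000−228.6300)/(645.1166−383.5828) = 0.1157. V = [p*·258.9000 + (1−p*)·228.6300]/1.36 = 185.9162. B = V − Δ·S = 135.4662.
(1,0): S=175.1200. Δ = (V_up−V_dn)/(S_up−S_dn) = (152.6868−87.9265)/(259.1776−154.1056) = 0.6163. V = [p*·152.6868 + (1−p*)·87.9265]/1.36 = 102.7461. B = V − Δ·S = -5.1877.
(1,1): S=294.5200. Δ = (V_up−V_dn)/(S_up−S_dn) = (185.9162−152.6868)/(435.8896−259.1776) = 0.1880. V = [p*·185.9162 + (1−p*)·152.6868]/1.36 = 131.8164. B = V − Δ·S = 76.4340.
(0,0): S=199.0000. Δ = (V_up−V_dn)/(S_up−S_dn) = (131.8164−102.7461)/(294.5200−175.1200) = 0.2435. V = [p*·131.8164 + (1−p*)·102.7461]/1.36 = 92.6488. B = V − Δ·S = 44.1983.
Check: Δ(0,0)·S0 + B(0,0) = 92.6488 = V0.

(0,0): Delta=0.2435 Bond=44.1983
(1,0): Delta=0.6163 Bond=-5.1877
(1,1): Delta=0.1880 Bond=76.4340
(2,0): Delta=0.2255 Bond=53.1765
(2,1): Delta=0.6744 Bond=-22.1132
(2,2): Delta=0.1157 Bond=135.4662
V0=92.6488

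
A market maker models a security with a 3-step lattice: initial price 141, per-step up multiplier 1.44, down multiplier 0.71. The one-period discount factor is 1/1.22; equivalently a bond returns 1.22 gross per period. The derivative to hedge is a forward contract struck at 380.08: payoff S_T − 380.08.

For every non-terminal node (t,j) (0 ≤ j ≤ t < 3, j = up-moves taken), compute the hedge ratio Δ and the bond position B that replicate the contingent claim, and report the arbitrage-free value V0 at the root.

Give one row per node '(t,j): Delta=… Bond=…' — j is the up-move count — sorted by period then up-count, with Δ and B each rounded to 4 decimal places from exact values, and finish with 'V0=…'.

(0,0): Delta=1.0000 Bond=-209.3127
(1,0): Delta=1.0000 Bond=-255.3615
(1,1): Delta=1.0000 Bond=-255.3615
(2,0): Delta=1.0000 Bond=-311.5410
(2,1): Delta=1.0000 Bond=-311.5410
(2,2): Delta=1.0000 Bond=-311.5410
V0=-68.3127

No-arbitrage ⇒ martingale measure with p* = (R−d)/(u−d) = 0.6986.
Terminal values V(3,·): V(3,0)=-329.6145, V(3,1)=-277.7275, V(3,2)=-172.4919, V(3,3)=40.9437
Node (2,0) S=71.0781: V=(p*·-277.7275+(1−p*)·-329.6145)/1.22=-240.4629; Δ=(-277.7275−-329.6145)/(102.3525−50.4655)=1.0000; B=V−Δ·S=-311.5410
Node (2,1) S=144.1584: V=(p*·-172.4919+(1−p*)·-277.7275)/1.22=-167.3826; Δ=(-172.4919−-277.7275)/(207.5881−102.3525)=1.0000; B=V−Δ·S=-311.5410
Node (2,2) S=292.3776: V=(p*·40.9437+(1−p*)·-172.4919)/1.22=-19.1634; Δ=(40.9437−-172.4919)/(421.0237−207.5881)=1.0000; B=V−Δ·S=-311.5410
Node (1,0) S=100.1100: V=(p*·-167.3826+(1−p*)·-240.4629)/1.22=-155.2515; Δ=(-167.3826−-240.4629)/(144.1584−71.0781)=1.0000; B=V−Δ·S=-255.3615
Node (1,1) S=203.0400: V=(p*·-19.1634+(1−p*)·-167.3826)/1.22=-52.3215; Δ=(-19.1634−-167.3826)/(292.3776−144.1584)=1.0000; B=V−Δ·S=-255.3615
Node (0,0) S=141.0000: V=(p*·-52.3215+(1−p*)·-155.2515)/1.22=-68.3127; Δ=(-52.3215−-155.2515)/(203.0400−100.1100)=1.0000; B=V−Δ·S=-209.3127
Each (Δ,B) replicates both successor values, so the strategy is self-financing and V0 is arbitrage-free.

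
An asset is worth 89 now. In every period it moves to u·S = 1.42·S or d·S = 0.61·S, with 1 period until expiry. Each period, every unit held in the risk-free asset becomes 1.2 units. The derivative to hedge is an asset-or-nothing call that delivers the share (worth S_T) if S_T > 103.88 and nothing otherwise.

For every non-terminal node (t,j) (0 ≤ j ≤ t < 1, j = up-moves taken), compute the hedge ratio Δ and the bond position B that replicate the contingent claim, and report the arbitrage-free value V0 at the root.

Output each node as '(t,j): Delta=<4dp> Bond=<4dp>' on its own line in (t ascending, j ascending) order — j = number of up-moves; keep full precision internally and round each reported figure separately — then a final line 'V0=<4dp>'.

Under the risk-neutral measure, an up-move has probability p* = (R−d)/(u−d) = 0.7284 and values discount at R = 1.2.
Terminal payoffs: V(1,0)=0.0000, V(1,1)=126.3800
  t=0,j=0: stock 89.0000 → up 126.3800 (V=126.3800), down 54.2900 (V=0.0000). Price 76.7121; hedge Δ=1.7531, bond B=-79.3126.
Check: Δ(0,0)·S0 + B(0,0) = 76.7121 = V0.

(0,0): Delta=1.7531 Bond=-79.3126
V0=76.7121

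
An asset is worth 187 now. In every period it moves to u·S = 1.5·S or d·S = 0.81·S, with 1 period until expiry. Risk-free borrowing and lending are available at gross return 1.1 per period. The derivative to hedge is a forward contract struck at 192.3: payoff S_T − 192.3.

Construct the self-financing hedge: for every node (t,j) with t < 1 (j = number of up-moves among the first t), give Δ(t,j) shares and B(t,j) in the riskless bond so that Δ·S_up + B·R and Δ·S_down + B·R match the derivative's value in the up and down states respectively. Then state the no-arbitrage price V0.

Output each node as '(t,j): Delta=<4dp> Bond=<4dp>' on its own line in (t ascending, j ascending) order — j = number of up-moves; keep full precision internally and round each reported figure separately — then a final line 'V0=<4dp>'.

Under the risk-neutral measure, an up-move has probability p* = (R−d)/(u−d) = 0.4203 and values discount at R = 1.1.
At expiry t=1: V(1,0)=-40.8300, V(1,1)=88.2000
  t=0,j=0: stock 187.0000 → up 280.5000 (V=88.2000), down 151.4700 (V=-40.8300). Price 12.1818; hedge Δ=1.0000, bond B=-174.8182.
Each (Δ,B) replicates both successor values, so the strategy is self-financing and V0 is arbitrage-free.

(0,0): Delta=1.0000 Bond=-174.8182
V0=12.1818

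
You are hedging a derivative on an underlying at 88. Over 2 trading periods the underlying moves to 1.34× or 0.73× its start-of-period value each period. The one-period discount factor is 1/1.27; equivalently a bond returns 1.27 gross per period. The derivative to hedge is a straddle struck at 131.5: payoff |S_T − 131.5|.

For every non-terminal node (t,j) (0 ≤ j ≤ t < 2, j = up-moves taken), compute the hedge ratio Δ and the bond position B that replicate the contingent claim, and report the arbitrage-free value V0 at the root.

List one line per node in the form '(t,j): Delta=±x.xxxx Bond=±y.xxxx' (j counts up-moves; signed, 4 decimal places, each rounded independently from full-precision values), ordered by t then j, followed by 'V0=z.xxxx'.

Under the risk-neutral measure, an up-move has probability p* = (R−d)/(u−d) = 0.8852 and values discount at R = 1.27.
At expiry t=2: V(2,0)=84.6048, V(2,1)=45.4184, V(2,2)=26.5128
(1,0): S=64.2400. Δ = (V_up−V_dn)/(S_up−S_dn) = (45.4184−84.6048)/(86.0816−46.8952) = -1.0000. V = [p*·45.4184 + (1−p*)·84.6048]/1.27 = 39.3033. B = V − Δ·S = 103.5433.
(1,1): S=117.9200. Δ = (V_up−V_dn)/(S_up−S_dn) = (26.5128−45.4184)/(158.0128−86.0816) = -0.2628. V = [p*·26.5128 + (1−p*)·45.4184]/1.27 = 22.5845. B = V − Δ·S = 53.5773.
(0,0): S=88.0000. Δ = (V_up−V_dn)/(S_up−S_dn) = (22.5845−39.3033)/(117.9200−64.2400) = -0.3115. V = [p*·22.5845 + (1−p*)·39.3033]/1.27 = 19.2937. B = V − Δ·S = 46.7016.
Self-financing check: at every node Δ·S+B equals the discounted successor values.

(0,0): Delta=-0.3115 Bond=46.7016
(1,0): Delta=-1.0000 Bond=103.5433
(1,1): Delta=-0.2628 Bond=53.5773
V0=19.2937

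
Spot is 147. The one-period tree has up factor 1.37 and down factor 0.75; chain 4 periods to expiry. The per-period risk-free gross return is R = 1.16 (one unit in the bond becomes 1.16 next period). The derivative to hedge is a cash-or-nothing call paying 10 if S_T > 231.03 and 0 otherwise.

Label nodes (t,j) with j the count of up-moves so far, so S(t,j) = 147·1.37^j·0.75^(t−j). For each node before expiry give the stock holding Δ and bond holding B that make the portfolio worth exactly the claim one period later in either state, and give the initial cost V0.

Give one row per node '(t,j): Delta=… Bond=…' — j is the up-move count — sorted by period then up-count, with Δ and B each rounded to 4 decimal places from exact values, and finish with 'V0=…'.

(0,0): Delta=0.0312 Bond=-1.3716
(1,0): Delta=0.0475 Bond=-3.3891
(1,1): Delta=0.0267 Bond=-0.6701
(2,0): Delta=0.0000 Bond=0.0000
(2,1): Delta=0.0609 Bond=-5.9449
(2,2): Delta=0.0171 Bond=1.8695
(3,0): Delta=0.0000 Bond=0.0000
(3,1): Delta=0.0000 Bond=0.0000
(3,2): Delta=0.0779 Bond=-10.4283
(3,3): Delta=0.0000 Bond=8.6207
V0=3.2201

Under the risk-neutral measure, an up-move has probability p* = (R−d)/(u−d) = 0.6613 and values discount at R = 1.16.
Terminal payoffs: V(4,0)=0.0000, V(4,1)=0.0000, V(4,2)=0.0000, V(4,3)=10.0000, V(4,4)=10.0000
  t=3,j=0: stock 62.0156 → up 84.9614 (V=0.0000), down 46.5117 (V=0.0000). Price 0.0000; hedge Δ=0.0000, bond B=0.0000.
  t=3,j=1: stock 113.2819 → up 155.1962 (V=0.0000), down 84.9614 (V=0.0000). Price 0.0000; hedge Δ=0.0000, bond B=0.0000.
  t=3,j=2: stock 206.9282 → up 283.4917 (V=10.0000), down 155.1962 (V=0.0000). Price 5.7008; hedge Δ=0.0779, bond B=-10.4283.
  t=3,j=3: stock 377.9889 → up 517.8448 (V=10.0000), down 283.4917 (V=10.0000). Price 8.6207; hedge Δ=0.0000, bond B=8.6207.
  t=2,j=0: stock 82.6875 → up 113.2819 (V=0.0000), down 62.0156 (V=0.0000). Price 0.0000; hedge Δ=0.0000, bond B=0.0000.
  t=2,j=1: stock 151.0425 → up 206.9282 (V=5.7008), down 113.2819 (V=0.0000). Price 3.2499; hedge Δ=0.0609, bond B=-5.9449.
  t=2,j=2: stock 275.9043 → up 377.9889 (V=8.6207), down 206.9282 (V=5.7008). Price 6.5790; hedge Δ=0.0171, bond B=1.8695.
  t=1,j=0: stock 110.2500 → up 151.0425 (V=3.2499), down 82.6875 (V=0.0000). Price 1.8527; hedge Δ=0.0475, bond B=-3.3891.
  t=1,j=1: stock 201.3900 → up 275.9043 (V=6.5790), down 151.0425 (V=3.2499). Price 4.6995; hedge Δ=0.0267, bond B=-0.6701.
  t=0,j=0: stock 147.0000 → up 201.3900 (V=4.6995), down 110.2500 (V=1.8527). Price 3.2201; hedge Δ=0.0312, bond B=-1.3716.
Self-financing check: at every node Δ·S+B equals the discounted successor values.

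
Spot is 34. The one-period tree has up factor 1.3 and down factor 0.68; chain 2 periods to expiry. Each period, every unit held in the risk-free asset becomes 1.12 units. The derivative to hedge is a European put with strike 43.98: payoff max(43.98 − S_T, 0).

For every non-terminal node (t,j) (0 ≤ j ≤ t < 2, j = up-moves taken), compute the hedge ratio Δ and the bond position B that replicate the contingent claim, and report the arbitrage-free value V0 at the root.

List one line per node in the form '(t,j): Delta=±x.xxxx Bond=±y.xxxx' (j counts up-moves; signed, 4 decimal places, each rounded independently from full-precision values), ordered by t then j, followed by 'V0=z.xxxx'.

The replicating-portfolio and risk-neutral prices coincide; use p* = (1.12−0.68)/(1.3−0.68) = 0.7097 for the latter.
Payoff layer (t=2): V(2,0)=28.2584, V(2,1)=13.9240, V(2,2)=0.0000
Node (1,0) S=23.1200: V=(p*·13.9240+(1−p*)·28.2584)/1.12=16.1479; Δ=(13.9240−28.2584)/(30.0560−15.7216)=-1.0000; B=V−Δ·S=39.2679
Node (1,1) S=44.2000: V=(p*·0.0000+(1−p*)·13.9240)/1.12=3.6093; Δ=(0.0000−13.9240)/(57.4600−30.0560)=-0.5081; B=V−Δ·S=26.0674
Node (0,0) S=34.0000: V=(p*·3.6093+(1−p*)·16.1479)/1.12=6.4728; Δ=(3.6093−16.1479)/(44.2000−23.1200)=-0.5948; B=V−Δ·S=26.6962
Self-financing check: at every node Δ·S+B equals the discounted successor values.

(0,0): Delta=-0.5948 Bond=26.6962
(1,0): Delta=-1.0000 Bond=39.2679
(1,1): Delta=-0.5081 Bond=26.0674
V0=6.4728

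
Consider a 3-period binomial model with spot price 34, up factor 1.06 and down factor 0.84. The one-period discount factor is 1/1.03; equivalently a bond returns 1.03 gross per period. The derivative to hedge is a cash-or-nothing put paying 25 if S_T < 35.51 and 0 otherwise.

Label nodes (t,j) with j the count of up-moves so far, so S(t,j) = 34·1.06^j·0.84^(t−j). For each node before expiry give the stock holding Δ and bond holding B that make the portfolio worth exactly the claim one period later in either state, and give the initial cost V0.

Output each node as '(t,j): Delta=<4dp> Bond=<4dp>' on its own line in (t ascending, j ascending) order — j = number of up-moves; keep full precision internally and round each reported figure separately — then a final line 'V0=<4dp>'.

Risk-neutral probability p* = (R−d)/(u−d) = (1.03−0.84)/(1.06−0.84) = 0.8636.
Payoff layer (t=3): V(3,0)=25.0000, V(3,1)=25.0000, V(3,2)=25.0000, V(3,3)=0.0000
(2,0): S=23.9904. Δ = (V_up−V_dn)/(S_up−S_dn) = (25.0000−25.0000)/(25.4298−20.1519) = 0.0000. V = [p*·25.0000 + (1−p*)·25.0000]/1.03 = 24.2718. B = V − Δ·S = 24.2718.
(2,1): S=30.2736. Δ = (V_up−V_dn)/(S_up−S_dn) = (25.0000−25.0000)/(32.0900−25.4298) = 0.0000. V = [p*·25.0000 + (1−p*)·25.0000]/1.03 = 24.2718. B = V − Δ·S = 24.2718.
(2,2): S=38.2024. Δ = (V_up−V_dn)/(S_up−S_dn) = (0.0000−25.0000)/(40.4945−32.0900) = -2.9746. V = [p*·0.0000 + (1−p*)·25.0000]/1.03 = 3.3098. B = V − Δ·S = 116.9462.
(1,0): S=28.5600. Δ = (V_up−V_dn)/(S_up−S_dn) = (24.2718−24.2718)/(30.2736−23.9904) = 0.0000. V = [p*·24.2718 + (1−p*)·24.2718]/1.03 = 23.5649. B = V − Δ·S = 23.5649.
(1,1): S=36.0400. Δ = (V_up−V_dn)/(S_up−S_dn) = (3.3098−24.2718)/(38.2024−30.2736) = -2.6438. V = [p*·3.3098 + (1−p*)·24.2718]/1.03 = 5.9886. B = V − Δ·S = 101.2706.
(0,0): S=34.0000. Δ = (V_up−V_dn)/(S_up−S_dn) = (5.9886−23.5649)/(36.0400−28.5600) = -2.3498. V = [p*·5.9886 + (1−p*)·23.5649]/1.03 = 8.1411. B = V − Δ·S = 88.0334.
Self-financing check: at every node Δ·S+B equals the discounted successor values.

(0,0): Delta=-2.3498 Bond=88.0334
(1,0): Delta=0.0000 Bond=23.5649
(1,1): Delta=-2.6438 Bond=101.2706
(2,0): Delta=0.0000 Bond=24.2718
(2,1): Delta=0.0000 Bond=24.2718
(2,2): Delta=-2.9746 Bond=116.9462
V0=8.1411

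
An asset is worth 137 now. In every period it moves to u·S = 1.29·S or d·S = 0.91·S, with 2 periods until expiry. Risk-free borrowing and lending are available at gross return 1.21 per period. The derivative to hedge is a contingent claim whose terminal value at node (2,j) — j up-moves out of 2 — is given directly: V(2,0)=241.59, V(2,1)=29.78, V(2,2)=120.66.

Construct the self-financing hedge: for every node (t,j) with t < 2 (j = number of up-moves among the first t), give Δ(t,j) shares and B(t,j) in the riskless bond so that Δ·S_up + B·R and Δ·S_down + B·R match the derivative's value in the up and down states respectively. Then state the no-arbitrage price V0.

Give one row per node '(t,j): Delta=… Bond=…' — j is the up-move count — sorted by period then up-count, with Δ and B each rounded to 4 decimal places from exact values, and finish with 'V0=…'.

(0,0): Delta=0.4311 Bond=6.3798
(1,0): Delta=-4.4710 Bond=618.8589
(1,1): Delta=1.3532 Bond=-155.2510
V0=65.4398

Risk-neutral probability p* = (R−d)/(u−d) = (1.21−0.91)/(1.29−0.91) = 0.7895.
Terminal values V(2,·): V(2,0)=241.5900, V(2,1)=29.7800, V(2,2)=120.6600
  t=1,j=0: stock 124.6700 → up 160.8243 (V=29.7800), down 113.4497 (V=241.5900). Price 61.4641; hedge Δ=-4.4710, bond B=618.8589.
  t=1,j=1: stock 176.7300 → up 227.9817 (V=120.6600), down 160.8243 (V=29.7800). Price 83.9069; hedge Δ=1.3532, bond B=-155.2510.
  t=0,j=0: stock 137.0000 → up 176.7300 (V=83.9069), down 124.6700 (V=61.4641). Price 65.4398; hedge Δ=0.4311, bond B=6.3798.
Self-financing check: at every node Δ·S+B equals the discounted successor values.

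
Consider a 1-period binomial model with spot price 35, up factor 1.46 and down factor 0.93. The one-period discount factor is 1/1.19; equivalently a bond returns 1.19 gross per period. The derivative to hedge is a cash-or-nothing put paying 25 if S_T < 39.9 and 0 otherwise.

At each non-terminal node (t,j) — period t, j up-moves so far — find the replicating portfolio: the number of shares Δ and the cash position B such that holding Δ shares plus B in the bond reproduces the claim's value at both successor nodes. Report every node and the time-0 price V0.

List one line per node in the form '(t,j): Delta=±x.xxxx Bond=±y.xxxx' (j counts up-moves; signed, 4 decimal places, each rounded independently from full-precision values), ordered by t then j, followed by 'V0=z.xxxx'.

No-arbitrage ⇒ martingale measure with p* = (R−d)/(u−d) = 0.4906.
At expiry t=1: V(1,0)=25.0000, V(1,1)=0.0000
Node (0,0) S=35.0000: V=(p*·0.0000+(1−p*)·25.0000)/1.19=10.7024; Δ=(0.0000−25.0000)/(51.1000−32.5500)=-1.3477; B=V−Δ·S=57.8722
Each (Δ,B) replicates both successor values, so the strategy is self-financing and V0 is arbitrage-free.

(0,0): Delta=-1.3477 Bond=57.8722
V0=10.7024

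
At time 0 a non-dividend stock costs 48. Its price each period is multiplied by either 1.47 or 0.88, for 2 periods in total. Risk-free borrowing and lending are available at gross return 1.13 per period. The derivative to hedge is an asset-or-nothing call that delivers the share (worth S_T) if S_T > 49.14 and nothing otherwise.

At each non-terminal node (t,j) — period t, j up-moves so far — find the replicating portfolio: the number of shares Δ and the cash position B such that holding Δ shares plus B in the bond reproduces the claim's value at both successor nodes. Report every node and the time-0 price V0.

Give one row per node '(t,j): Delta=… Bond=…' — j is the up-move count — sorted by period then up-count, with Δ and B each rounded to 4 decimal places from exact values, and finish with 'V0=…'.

(0,0): Delta=1.6694 Bond=-41.7967
(1,0): Delta=2.4915 Bond=-81.9584
(1,1): Delta=1.0000 Bond=0.0000
V0=38.3327

Since d<R<u, set p* = (R−d)/(u−d) = 0.4237; price each node as the discounted p*-expectation of its children.
Terminal values V(2,·): V(2,0)=0.0000, V(2,1)=62.0928, V(2,2)=103.7232
  t=1,j=0: stock 42.2400 → up 62.0928 (V=62.0928), down 37.1712 (V=0.0000). Price 23.2836; hedge Δ=2.4915, bond B=-81.9584.
  t=1,j=1: stock 70.5600 → up 103.7232 (V=103.7232), down 62.0928 (V=62.0928). Price 70.5600; hedge Δ=1.0000, bond B=0.0000.
  t=0,j=0: stock 48.0000 → up 70.5600 (V=70.5600), down 42.2400 (V=23.2836). Price 38.3327; hedge Δ=1.6694, bond B=-41.7967.
The time-0 hedge costs 38.3327, which is the no-arbitrage price.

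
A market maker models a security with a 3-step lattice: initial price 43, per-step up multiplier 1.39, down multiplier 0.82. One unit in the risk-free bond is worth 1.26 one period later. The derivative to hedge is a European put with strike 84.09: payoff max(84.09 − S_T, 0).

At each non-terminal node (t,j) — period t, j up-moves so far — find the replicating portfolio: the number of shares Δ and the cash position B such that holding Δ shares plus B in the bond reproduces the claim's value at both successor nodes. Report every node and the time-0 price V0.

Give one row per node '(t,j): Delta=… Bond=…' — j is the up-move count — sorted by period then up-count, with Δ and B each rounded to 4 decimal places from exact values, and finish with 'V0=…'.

(0,0): Delta=-0.5193 Bond=28.5848
(1,0): Delta=-1.0000 Bond=52.9667
(1,1): Delta=-0.4355 Bond=31.0089
(2,0): Delta=-1.0000 Bond=66.7381
(2,1): Delta=-1.0000 Bond=66.7381
(2,2): Delta=-0.3371 Bond=30.8969
V0=6.2554

No-arbitrage ⇒ martingale measure with p* = (R−d)/(u−d) = 0.7719.
Terminal payoffs: V(3,0)=60.3812, V(3,1)=43.9007, V(3,2)=15.9642, V(3,3)=0.0000
Node (2,0) S=28.9132: V=(p*·43.9007+(1−p*)·60.3812)/1.26=37.8249; Δ=(43.9007−60.3812)/(40.1893−23.7088)=-1.0000; B=V−Δ·S=66.7381
Node (2,1) S=49.0114: V=(p*·15.9642+(1−p*)·43.9007)/1.26=17.7267; Δ=(15.9642−43.9007)/(68.1258−40.1893)=-1.0000; B=V−Δ·S=66.7381
Node (2,2) S=83.0803: V=(p*·0.0000+(1−p*)·15.9642)/1.26=2.8896; Δ=(0.0000−15.9642)/(115.4816−68.1258)=-0.3371; B=V−Δ·S=30.8969
Node (1,0) S=35.2600: V=(p*·17.7267+(1−p*)·37.8249)/1.26=17.7067; Δ=(17.7267−37.8249)/(49.0114−28.9132)=-1.0000; B=V−Δ·S=52.9667
Node (1,1) S=59.7700: V=(p*·2.8896+(1−p*)·17.7267)/1.26=4.9790; Δ=(2.8896−17.7267)/(83.0803−49.0114)=-0.4355; B=V−Δ·S=31.0089
Node (0,0) S=43.0000: V=(p*·4.9790+(1−p*)·17.7067)/1.26=6.2554; Δ=(4.9790−17.7067)/(59.7700−35.2600)=-0.5193; B=V−Δ·S=28.5848
Check: Δ(0,0)·S0 + B(0,0) = 6.2554 = V0.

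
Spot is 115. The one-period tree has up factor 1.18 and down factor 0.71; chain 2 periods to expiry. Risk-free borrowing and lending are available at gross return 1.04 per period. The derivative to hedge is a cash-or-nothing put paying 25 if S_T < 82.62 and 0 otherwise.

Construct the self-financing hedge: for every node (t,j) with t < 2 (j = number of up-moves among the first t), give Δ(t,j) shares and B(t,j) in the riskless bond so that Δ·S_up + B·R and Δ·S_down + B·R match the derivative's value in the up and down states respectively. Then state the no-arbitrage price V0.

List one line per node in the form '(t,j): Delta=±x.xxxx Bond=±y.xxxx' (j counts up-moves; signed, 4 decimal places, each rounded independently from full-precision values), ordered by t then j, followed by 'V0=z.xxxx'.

(0,0): Delta=-0.1325 Bond=17.2857
(1,0): Delta=-0.6515 Bond=60.3519
(1,1): Delta=0.0000 Bond=0.0000
V0=2.0508

Risk-neutral probability p* = (R−d)/(u−d) = (1.04−0.71)/(1.18−0.71) = 0.7021.
Payoff layer (t=2): V(2,0)=25.0000, V(2,1)=0.0000, V(2,2)=0.0000
Node (1,0) S=81.6500: V=(p*·0.0000+(1−p*)·25.0000)/1.04=7.1604; Δ=(0.0000−25.0000)/(96.3470−57.9715)=-0.6515; B=V−Δ·S=60.3519
Node (1,1) S=135.7000: V=(p*·0.0000+(1−p*)·0.0000)/1.04=0.0000; Δ=(0.0000−0.0000)/(160.1260−96.3470)=0.0000; B=V−Δ·S=0.0000
Node (0,0) S=115.0000: V=(p*·0.0000+(1−p*)·7.1604)/1.04=2.0508; Δ=(0.0000−7.1604)/(135.7000−81.6500)=-0.1325; B=V−Δ·S=17.2857
The time-0 hedge costs 2.0508, which is the no-arbitrage price.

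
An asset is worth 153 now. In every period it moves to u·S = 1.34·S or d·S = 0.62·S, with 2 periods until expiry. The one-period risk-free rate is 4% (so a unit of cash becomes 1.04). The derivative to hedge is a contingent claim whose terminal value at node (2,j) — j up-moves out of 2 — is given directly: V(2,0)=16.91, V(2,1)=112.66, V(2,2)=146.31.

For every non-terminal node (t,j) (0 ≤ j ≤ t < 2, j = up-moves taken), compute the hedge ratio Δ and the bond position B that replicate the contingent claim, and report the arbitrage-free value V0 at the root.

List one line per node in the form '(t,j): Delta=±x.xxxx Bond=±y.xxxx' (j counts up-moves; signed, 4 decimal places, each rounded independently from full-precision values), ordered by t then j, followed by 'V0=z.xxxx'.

The replicating-portfolio and risk-neutral prices coincide; use p* = (1.04−0.62)/(1.34−0.62) = 0.5833 for the latter.
At expiry t=2: V(2,0)=16.9100, V(2,1)=112.6600, V(2,2)=146.3100
(1,0): S=94.8600. Δ = (V_up−V_dn)/(S_up−S_dn) = (112.6600−16.9100)/(127.1124−58.8132) = 1.4019. V = [p*·112.6600 + (1−p*)·16.9100]/1.04 = 69.9655. B = V − Δ·S = -63.0206.
(1,1): S=205.0200. Δ = (V_up−V_dn)/(S_up−S_dn) = (146.3100−112.6600)/(274.7268−127.1124) = 0.2280. V = [p*·146.3100 + (1−p*)·112.6600]/1.04 = 127.2011. B = V − Δ·S = 80.4650.
(0,0): S=153.0000. Δ = (V_up−V_dn)/(S_up−S_dn) = (127.2011−69.9655)/(205.0200−94.8600) = 0.5196. V = [p*·127.2011 + (1−p*)·69.9655]/1.04 = 99.3779. B = V − Δ·S = 19.8840.
Root portfolio cost Δ·153+B reproduces V0=99.3779.

(0,0): Delta=0.5196 Bond=19.8840
(1,0): Delta=1.4019 Bond=-63.0206
(1,1): Delta=0.2280 Bond=80.4650
V0=99.3779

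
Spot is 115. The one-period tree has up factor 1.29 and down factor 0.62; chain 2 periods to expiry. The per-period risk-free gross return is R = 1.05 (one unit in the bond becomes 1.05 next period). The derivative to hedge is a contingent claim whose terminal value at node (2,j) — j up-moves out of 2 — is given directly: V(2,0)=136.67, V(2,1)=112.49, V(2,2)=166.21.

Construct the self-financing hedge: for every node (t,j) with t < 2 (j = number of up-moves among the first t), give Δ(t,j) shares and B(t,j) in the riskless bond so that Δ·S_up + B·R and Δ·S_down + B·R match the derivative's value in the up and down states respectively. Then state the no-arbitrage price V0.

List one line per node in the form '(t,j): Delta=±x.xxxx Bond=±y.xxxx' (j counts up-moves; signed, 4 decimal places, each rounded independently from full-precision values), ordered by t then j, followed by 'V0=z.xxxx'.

No-arbitrage ⇒ martingale measure with p* = (R−d)/(u−d) = 0.6418.
Payoff layer (t=2): V(2,0)=136.6700, V(2,1)=112.4900, V(2,2)=166.2100
(1,0): S=71.3000. Δ = (V_up−V_dn)/(S_up−S_dn) = (112.4900−136.6700)/(91.9770−44.2060) = -0.5062. V = [p*·112.4900 + (1−p*)·136.6700]/1.05 = 115.3824. B = V − Δ·S = 151.4719.
(1,1): S=148.3500. Δ = (V_up−V_dn)/(S_up−S_dn) = (166.2100−112.4900)/(191.3715−91.9770) = 0.5405. V = [p*·166.2100 + (1−p*)·112.4900]/1.05 = 139.9686. B = V − Δ·S = 59.7895.
(0,0): S=115.0000. Δ = (V_up−V_dn)/(S_up−S_dn) = (139.9686−115.3824)/(148.3500−71.3000) = 0.3191. V = [p*·139.9686 + (1−p*)·115.3824]/1.05 = 124.9158. B = V − Δ·S = 88.2200.
Self-financing check: at every node Δ·S+B equals the discounted successor values.

(0,0): Delta=0.3191 Bond=88.2200
(1,0): Delta=-0.5062 Bond=151.4719
(1,1): Delta=0.5405 Bond=59.7895
V0=124.9158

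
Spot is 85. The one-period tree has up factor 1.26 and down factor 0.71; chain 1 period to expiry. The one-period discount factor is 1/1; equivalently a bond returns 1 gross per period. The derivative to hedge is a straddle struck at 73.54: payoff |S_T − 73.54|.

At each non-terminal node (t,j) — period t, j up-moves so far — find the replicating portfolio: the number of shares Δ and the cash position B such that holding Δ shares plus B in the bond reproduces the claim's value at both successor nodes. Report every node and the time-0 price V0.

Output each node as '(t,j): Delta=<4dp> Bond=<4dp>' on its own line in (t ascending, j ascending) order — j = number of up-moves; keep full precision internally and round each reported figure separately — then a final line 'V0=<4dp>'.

The replicating-portfolio and risk-neutral prices coincide; use p* = (1−0.71)/(1.26−0.71) = 0.5273 for the latter.
Terminal values V(1,·): V(1,0)=13.1900, V(1,1)=33.5600
Node (0,0) S=85.0000: V=(p*·33.5600+(1−p*)·13.1900)/1=23.9305; Δ=(33.5600−13.1900)/(107.1000−60.3500)=0.4357; B=V−Δ·S=-13.1058
Root portfolio cost Δ·85+B reproduces V0=23.9305.

(0,0): Delta=0.4357 Bond=-13.1058
V0=23.9305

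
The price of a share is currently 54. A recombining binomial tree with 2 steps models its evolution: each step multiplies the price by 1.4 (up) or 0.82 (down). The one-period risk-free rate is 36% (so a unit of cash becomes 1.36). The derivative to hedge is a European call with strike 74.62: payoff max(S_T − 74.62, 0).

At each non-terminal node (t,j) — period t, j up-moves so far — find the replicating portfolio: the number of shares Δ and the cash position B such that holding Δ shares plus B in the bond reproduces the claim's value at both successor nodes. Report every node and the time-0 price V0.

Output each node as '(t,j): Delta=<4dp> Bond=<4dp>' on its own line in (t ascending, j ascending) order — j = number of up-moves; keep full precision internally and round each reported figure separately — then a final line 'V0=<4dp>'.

Under the risk-neutral measure, an up-move has probability p* = (R−d)/(u−d) = 0.9310 and values discount at R = 1.36.
Payoff layer (t=2): V(2,0)=0.0000, V(2,1)=0.0000, V(2,2)=31.2200
(1,0): S=44.2800. Δ = (V_up−V_dn)/(S_up−S_dn) = (0.0000−0.0000)/(61.9920−36.3096) = 0.0000. V = [p*·0.0000 + (1−p*)·0.0000]/1.36 = 0.0000. B = V − Δ·S = 0.0000.
(1,1): S=75.6000. Δ = (V_up−V_dn)/(S_up−S_dn) = (31.2200−0.0000)/(105.8400−61.9920) = 0.7120. V = [p*·31.2200 + (1−p*)·0.0000]/1.36 = 21.3727. B = V − Δ·S = -32.4549.
(0,0): S=54.0000. Δ = (V_up−V_dn)/(S_up−S_dn) = (21.3727−0.0000)/(75.6000−44.2800) = 0.6824. V = [p*·21.3727 + (1−p*)·0.0000]/1.36 = 14.6314. B = V − Δ·S = -22.2181.
Check: Δ(0,0)·S0 + B(0,0) = 14.6314 = V0.

(0,0): Delta=0.6824 Bond=-22.2181
(1,0): Delta=0.0000 Bond=0.0000
(1,1): Delta=0.7120 Bond=-32.4549
V0=14.6314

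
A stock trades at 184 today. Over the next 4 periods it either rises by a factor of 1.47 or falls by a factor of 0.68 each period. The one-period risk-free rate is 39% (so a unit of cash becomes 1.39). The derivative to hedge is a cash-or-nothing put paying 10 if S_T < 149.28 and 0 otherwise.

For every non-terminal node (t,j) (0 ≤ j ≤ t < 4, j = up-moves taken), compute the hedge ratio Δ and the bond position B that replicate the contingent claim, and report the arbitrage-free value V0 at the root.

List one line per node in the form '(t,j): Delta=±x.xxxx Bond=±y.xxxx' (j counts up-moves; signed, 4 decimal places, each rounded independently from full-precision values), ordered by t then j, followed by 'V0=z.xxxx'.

Since d<R<u, set p* = (R−d)/(u−d) = 0.8987; price each node as the discounted p*-expectation of its children.
Payoff layer (t=4): V(4,0)=10.0000, V(4,1)=10.0000, V(4,2)=0.0000, V(4,3)=0.0000, V(4,4)=0.0000
(3,0): S=57.8555. Δ = (V_up−V_dn)/(S_up−S_dn) = (10.0000−10.0000)/(85.0476−39.3417) = 0.0000. V = [p*·10.0000 + (1−p*)·10.0000]/1.39 = 7.1942. B = V − Δ·S = 7.1942.
(3,1): S=125.0700. Δ = (V_up−V_dn)/(S_up−S_dn) = (0.0000−10.0000)/(183.8528−85.0476) = -0.1012. V = [p*·0.0000 + (1−p*)·10.0000]/1.39 = 0.7285. B = V − Δ·S = 13.3868.
(3,2): S=270.3718. Δ = (V_up−V_dn)/(S_up−S_dn) = (0.0000−0.0000)/(397.4466−183.8528) = 0.0000. V = [p*·0.0000 + (1−p*)·0.0000]/1.39 = 0.0000. B = V − Δ·S = 0.0000.
(3,3): S=584.4802. Δ = (V_up−V_dn)/(S_up−S_dn) = (0.0000−0.0000)/(859.1859−397.4466) = 0.0000. V = [p*·0.0000 + (1−p*)·0.0000]/1.39 = 0.0000. B = V − Δ·S = 0.0000.
(2,0): S=85.0816. Δ = (V_up−V_dn)/(S_up−S_dn) = (0.7285−7.1942)/(125.0700−57.8555) = -0.0962. V = [p*·0.7285 + (1−p*)·7.1942]/1.39 = 0.9952. B = V − Δ·S = 9.1796.
(2,1): S=183.9264. Δ = (V_up−V_dn)/(S_up−S_dn) = (0.0000−0.7285)/(270.3718−125.0700) = -0.0050. V = [p*·0.0000 + (1−p*)·0.7285]/1.39 = 0.0531. B = V − Δ·S = 0.9753.
(2,2): S=397.6056. Δ = (V_up−V_dn)/(S_up−S_dn) = (0.0000−0.0000)/(584.4802−270.3718) = 0.0000. V = [p*·0.0000 + (1−p*)·0.0000]/1.39 = 0.0000. B = V − Δ·S = 0.0000.
(1,0): S=125.1200. Δ = (V_up−V_dn)/(S_up−S_dn) = (0.0531−0.9952)/(183.9264−85.0816) = -0.0095. V = [p*·0.0531 + (1−p*)·0.9952]/1.39 = 0.1068. B = V − Δ·S = 1.2993.
(1,1): S=270.4800. Δ = (V_up−V_dn)/(S_up−S_dn) = (0.0000−0.0531)/(397.6056−183.9264) = -0.0002. V = [p*·0.0000 + (1−p*)·0.0531]/1.39 = 0.0039. B = V − Δ·S = 0.0711.
(0,0): S=184.0000. Δ = (V_up−V_dn)/(S_up−S_dn) = (0.0039−0.1068)/(270.4800−125.1200) = -0.0007. V = [p*·0.0039 + (1−p*)·0.1068]/1.39 = 0.0103. B = V − Δ·S = 0.1406.
Root portfolio cost Δ·184+B reproduces V0=0.0103.

(0,0): Delta=-0.0007 Bond=0.1406
(1,0): Delta=-0.0095 Bond=1.2993
(1,1): Delta=-0.0002 Bond=0.0711
(2,0): Delta=-0.0962 Bond=9.1796
(2,1): Delta=-0.0050 Bond=0.9753
(2,2): Delta=0.0000 Bond=0.0000
(3,0): Delta=0.0000 Bond=7.1942
(3,1): Delta=-0.1012 Bond=13.3868
(3,2): Delta=0.0000 Bond=0.0000
(3,3): Delta=0.0000 Bond=0.0000
V0=0.0103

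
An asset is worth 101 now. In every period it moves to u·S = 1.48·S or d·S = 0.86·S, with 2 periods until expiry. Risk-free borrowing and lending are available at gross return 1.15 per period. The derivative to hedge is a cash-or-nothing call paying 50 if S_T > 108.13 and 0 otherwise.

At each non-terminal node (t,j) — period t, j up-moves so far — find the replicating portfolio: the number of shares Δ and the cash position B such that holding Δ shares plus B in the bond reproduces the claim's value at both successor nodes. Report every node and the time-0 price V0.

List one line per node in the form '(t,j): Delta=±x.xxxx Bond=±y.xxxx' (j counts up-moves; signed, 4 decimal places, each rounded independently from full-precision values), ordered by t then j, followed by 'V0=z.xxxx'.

Risk-neutral probability p* = (R−d)/(u−d) = (1.15−0.86)/(1.48−0.86) = 0.4677.
Payoff layer (t=2): V(2,0)=0.0000, V(2,1)=50.0000, V(2,2)=50.0000
  t=1,j=0: stock 86.8600 → up 128.5528 (V=50.0000), down 74.6996 (V=0.0000). Price 20.3366; hedge Δ=0.9284, bond B=-60.3086.
  t=1,j=1: stock 149.4800 → up 221.2304 (V=50.0000), down 128.5528 (V=50.0000). Price 43.4783; hedge Δ=0.0000, bond B=43.4783.
  t=0,j=0: stock 101.0000 → up 149.4800 (V=43.4783), down 86.8600 (V=20.3366). Price 27.0965; hedge Δ=0.3696, bond B=-10.2288.
Each (Δ,B) replicates both successor values, so the strategy is self-financing and V0 is arbitrage-free.

(0,0): Delta=0.3696 Bond=-10.2288
(1,0): Delta=0.9284 Bond=-60.3086
(1,1): Delta=0.0000 Bond=43.4783
V0=27.0965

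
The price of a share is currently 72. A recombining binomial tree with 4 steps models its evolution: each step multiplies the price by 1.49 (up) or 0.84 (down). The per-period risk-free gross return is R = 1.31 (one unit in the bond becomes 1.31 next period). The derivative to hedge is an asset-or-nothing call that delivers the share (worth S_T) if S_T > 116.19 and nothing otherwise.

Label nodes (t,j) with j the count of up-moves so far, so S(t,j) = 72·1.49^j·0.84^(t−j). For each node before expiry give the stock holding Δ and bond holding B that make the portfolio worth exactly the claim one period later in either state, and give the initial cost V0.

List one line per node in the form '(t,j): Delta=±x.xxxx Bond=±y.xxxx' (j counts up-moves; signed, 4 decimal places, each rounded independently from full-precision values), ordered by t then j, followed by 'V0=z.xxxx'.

Risk-neutral probability p* = (R−d)/(u−d) = (1.31−0.84)/(1.49−0.84) = 0.7231.
Terminal values V(4,·): V(4,0)=0.0000, V(4,1)=0.0000, V(4,2)=0.0000, V(4,3)=200.0648, V(4,4)=354.8768
  t=3,j=0: stock 42.6747 → up 63.5853 (V=0.0000), down 35.8467 (V=0.0000). Price 0.0000; hedge Δ=0.0000, bond B=0.0000.
  t=3,j=1: stock 75.6968 → up 112.7882 (V=0.0000), down 63.5853 (V=0.0000). Price 0.0000; hedge Δ=0.0000, bond B=0.0000.
  t=3,j=2: stock 134.2716 → up 200.0648 (V=200.0648), down 112.7882 (V=0.0000). Price 110.4292; hedge Δ=2.2923, bond B=-197.3628.
  t=3,j=3: stock 238.1723 → up 354.8768 (V=354.8768), down 200.0648 (V=200.0648). Price 238.1723; hedge Δ=1.0000, bond B=0.0000.
  t=2,j=0: stock 50.8032 → up 75.6968 (V=0.0000), down 42.6747 (V=0.0000). Price 0.0000; hedge Δ=0.0000, bond B=0.0000.
  t=2,j=1: stock 90.1152 → up 134.2716 (V=110.4292), down 75.6968 (V=0.0000). Price 60.9533; hedge Δ=1.8853, bond B=-108.9378.
  t=2,j=2: stock 159.8472 → up 238.1723 (V=238.1723), down 134.2716 (V=110.4292). Price 154.8071; hedge Δ=1.2295, bond B=-41.7208.
  t=1,j=0: stock 60.4800 → up 90.1152 (V=60.9533), down 50.8032 (V=0.0000). Price 33.6442; hedge Δ=1.5505, bond B=-60.1301.
  t=1,j=1: stock 107.2800 → up 159.8472 (V=154.8071), down 90.1152 (V=60.9533). Price 98.3334; hedge Δ=1.3459, bond B=-46.0571.
  t=0,j=0: stock 72.0000 → up 107.2800 (V=98.3334), down 60.4800 (V=33.6442). Price 61.3889; hedge Δ=1.3822, bond B=-38.1330.
Each (Δ,B) replicates both successor values, so the strategy is self-financing and V0 is arbitrage-free.

(0,0): Delta=1.3822 Bond=-38.1330
(1,0): Delta=1.5505 Bond=-60.1301
(1,1): Delta=1.3459 Bond=-46.0571
(2,0): Delta=0.0000 Bond=0.0000
(2,1): Delta=1.8853 Bond=-108.9378
(2,2): Delta=1.2295 Bond=-41.7208
(3,0): Delta=0.0000 Bond=0.0000
(3,1): Delta=0.0000 Bond=0.0000
(3,2): Delta=2.2923 Bond=-197.3628
(3,3): Delta=1.0000 Bond=0.0000
V0=61.3889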